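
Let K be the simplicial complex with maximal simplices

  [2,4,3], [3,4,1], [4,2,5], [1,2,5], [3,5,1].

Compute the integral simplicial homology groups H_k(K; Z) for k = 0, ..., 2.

Order the vertices as 1 < 2 < 3 < 4 < 5. Listing each simplex with vertices in this order, K has dimension 2 with simplices:

  0-simplices (5): [1], [2], [3], [4], [5]
  1-simplices (10): [1,2], [1,3], [1,4], [1,5], [2,3], [2,4], [2,5], [3,4], [3,5], [4,5]
  2-simplices (5): [1,2,5], [1,3,4], [1,3,5], [2,3,4], [2,4,5]

Hence C_0 ≅ Z^5, C_1 ≅ Z^10, C_2 ≅ Z^5.

The boundary map ∂_1: C_1 → C_0 sends each edge [p,q] (with p < q) to q − p.
The resulting 5×10 matrix has rank 4, and its Smith normal form has invariant factors (1,1,1,1).

∂_2: C_2 → C_1 acts by ∂[p,q,r] = [q,r] − [p,r] + [p,q]. For instance
  ∂[2,4,5] = [4,5] − [2,5] + [2,4],
  ∂[1,3,5] = [3,5] − [1,5] + [1,3].
This gives a 10×5 integer matrix of rank 5; reducing to Smith normal form yields diagonal entries (1,1,1,1,1).

From H_k ≅ ker(∂_k) / im(∂_{k+1}) we obtain:

  H_0: rank C_0 − rank ∂_1 = 5 − 4 = 1, and the invariant factors of ∂_1 are all 1, so H_0 ≅ Z.
  H_1: rank ker ∂_1 − rank ∂_2 = (10 − 4) − 5 = 1, and the invariant factors of ∂_2 are all 1, so H_1 ≅ Z.
  H_2: rank ker ∂_2 − rank ∂_3 = (5 − 5) − 0 = 0, and there is no ∂_3, so H_2 ≅ 0.

As a check, the Euler characteristic is 5 − 10 + 5 = 0, which agrees with 1 − 1 + 0 = 0.
(K is a triangulation of the Möbius band.)

H_0 = Z,  H_1 = Z,  H_2 = 0.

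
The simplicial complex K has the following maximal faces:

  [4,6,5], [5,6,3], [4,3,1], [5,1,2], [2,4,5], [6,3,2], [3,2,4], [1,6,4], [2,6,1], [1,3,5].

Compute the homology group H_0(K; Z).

H_0 ≅ Z.

Take the total order 1 < 2 < 3 < 4 < 5 < 6 on the vertex set. Then K (dimension 2) consists of the simplices:

  0-simplices (6): [1], [2], [3], [4], [5], [6]
  1-simplices (15): [1,2], [1,3], [1,4], [1,5], [1,6], [2,3], [2,4], [2,5], [2,6], [3,4], [3,5], [3,6], [4,5], [4,6], [5,6]
  2-simplices (10): [1,2,5], [1,2,6], [1,3,4], [1,3,5], [1,4,6], [2,3,4], [2,3,6], [2,4,5], [3,5,6], [4,5,6]

Hence C_0 ≅ Z^6, C_1 ≅ Z^15, C_2 ≅ Z^10.

The boundary map ∂_1: C_1 → C_0 is given by ∂[p,q] = [q] − [p]. For instance
  ∂[2,6] = [6] − [2].
As a 6×15 matrix over Z this has rank 5, with invariant factors (1,1,1,1,1).

Boundary ∂_2: C_2 → C_1 maps a triangle to the signed sum of its edges. For instance
  ∂[1,3,4] = [3,4] − [1,4] + [1,3],
  ∂[2,3,4] = [3,4] − [2,4] + [2,3].
As a 15×10 matrix over Z this has rank 10, with invariant factors (1,1,1,1,1,1,1,1,1,2).

From H_k ≅ ker(∂_k) / im(∂_{k+1}) we obtain:

  H_0: rank C_0 − rank ∂_1 = 6 − 5 = 1, and the invariant factors of ∂_1 are all 1, so H_0 ≅ Z.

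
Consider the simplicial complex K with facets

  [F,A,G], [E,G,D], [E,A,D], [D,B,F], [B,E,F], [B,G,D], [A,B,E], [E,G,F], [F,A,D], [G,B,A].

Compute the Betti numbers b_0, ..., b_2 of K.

K has 6 vertices, 15 edges, 10 triangles.
rank ∂_0 = 0, rank ∂_1 = 5 ⇒ b_0 = 6 − 0 − 5 = 1; all invariant factors of ∂_1 are 1 so no torsion. So H_0 = Z.
rank ∂_1 = 5, rank ∂_2 = 10 ⇒ b_1 = 15 − 5 − 10 = 0; ∂_2 has invariant factor(s) [2] giving torsion. So H_1 = Z/2Z.
rank ∂_2 = 10, rank ∂_3 = 0 ⇒ b_2 = 10 − 10 − 0 = 0. So H_2 = 0.

b_0 = 1, b_1 = 0, b_2 = 0.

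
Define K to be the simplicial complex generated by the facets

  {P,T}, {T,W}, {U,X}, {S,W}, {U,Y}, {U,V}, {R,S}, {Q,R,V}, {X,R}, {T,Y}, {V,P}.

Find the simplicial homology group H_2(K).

H_2 = 0.

Fix the vertex order P < Q < R < S < T < U < V < W < X < Y and write every simplex with vertices in increasing order. Then dim K = 2 and the simplices of K are:

  0-simplices (10): P, Q, R, S, T, U, V, W, X, Y
  1-simplices (13): PT, PV, QR, QV, RS, RV, RX, SW, TW, TY, UV, UX, UY
  2-simplices (1): QRV

giving chain groups C_0 ≅ Z^10, C_1 ≅ Z^13, C_2 ≅ Z^1.

Boundary ∂_1: C_1 → C_0 maps an edge to its endpoints' difference, ∂[p,q] = q − p.
This gives a 10×13 integer matrix of rank 9; reducing to Smith normal form yields diagonal entries (1,1,1,1,1,1,1,1,1).

Boundary ∂_2: C_2 → C_1 maps a triangle to the signed sum of its edges. For instance
  ∂QRV = RV − QV + QR.
The resulting 13×1 matrix has rank 1, and its Smith normal form has invariant factors (1).

Now H_k = ker ∂_k / im ∂_{k+1}, so:

  H_2: rank ker ∂_2 − rank ∂_3 = (1 − 1) − 0 = 0, and there is no ∂_3, so H_2 ≅ 0.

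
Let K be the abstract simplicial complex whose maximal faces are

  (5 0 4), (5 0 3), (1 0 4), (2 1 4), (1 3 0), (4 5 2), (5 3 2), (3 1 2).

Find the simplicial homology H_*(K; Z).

Take the total order 0 < 1 < 2 < 3 < 4 < 5 on the vertex set. Then K (dimension 2) consists of the simplices:

  0-simplices (6): [0], [1], [2], [3], [4], [5]
  1-simplices (12): [0,1], [0,3], [0,4], [0,5], [1,2], [1,3], [1,4], [2,3], [2,4], [2,5], [3,5], [4,5]
  2-simplices (8): [0,1,3], [0,1,4], [0,3,5], [0,4,5], [1,2,3], [1,2,4], [2,3,5], [2,4,5]

so the chain groups are C_0 ≅ Z^6, C_1 ≅ Z^12, C_2 ≅ Z^8.

∂_1: C_1 → C_0 sends each edge [p,q] (with p < q) to q − p. For instance
  ∂[2,4] = [4] − [2].
The 6×12 boundary matrix has rank 5 and Smith normal form diag(1,1,1,1,1).

The boundary map ∂_2: C_2 → C_1 acts by ∂[p,q,r] = [q,r] − [p,r] + [p,q]. For instance
  ∂[1,2,3] = [2,3] − [1,3] + [1,2],
  ∂[0,1,3] = [1,3] − [0,3] + [0,1].
The 12×8 boundary matrix has rank 7 and Smith normal form diag(1,1,1,1,1,1,1).

Computing H_k = (kernel of ∂_k) / (image of ∂_{k+1}):

  H_0: rank C_0 − rank ∂_1 = 6 − 5 = 1, and the invariant factors of ∂_1 are all 1, so H_0 = Z.
  H_1: rank ker ∂_1 − rank ∂_2 = (12 − 5) − 7 = 0, and the invariant factors of ∂_2 are all 1, so H_1 = 0.
  H_2: rank ker ∂_2 − rank ∂_3 = (8 − 7) − 0 = 1, and there is no ∂_3, so H_2 = Z.

(K is a triangulation of the 2-sphere S^2.)

H_0 = Z,  H_1 = 0,  H_2 = Z.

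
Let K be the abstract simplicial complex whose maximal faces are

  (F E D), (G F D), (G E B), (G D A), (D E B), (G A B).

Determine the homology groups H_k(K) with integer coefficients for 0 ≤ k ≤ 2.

H_0 = Z,  H_1 = Z,  H_2 = 0.

Fix the vertex order A < B < D < E < F < G and write every simplex with vertices in increasing order. Then dim K = 2 and the simplices of K are:

  0-simplices (6): A, B, D, E, F, G
  1-simplices (12): AB, AD, AG, BD, BE, BG, DE, DF, DG, EF, EG, FG
  2-simplices (6): ABG, ADG, BDE, BEG, DEF, DFG

giving chain groups C_0 ≅ Z^6, C_1 ≅ Z^12, C_2 ≅ Z^6.

Boundary ∂_1: C_1 → C_0 sends each edge [p,q] (with p < q) to q − p. For instance
  ∂AG = G − A.
As a 6×12 matrix over Z this has rank 5, with invariant factors (1,1,1,1,1).

Boundary ∂_2: C_2 → C_1 sends each 2-simplex [p,q,r] to [q,r] − [p,r] + [p,q]. For instance
  ∂ABG = BG − AG + AB,
  ∂ADG = DG − AG + AD.
The resulting 12×6 matrix has rank 6, and its Smith normal form has invariant factors (1,1,1,1,1,1).

Now H_k = ker ∂_k / im ∂_{k+1}, so:

  H_0: rank C_0 − rank ∂_1 = 6 − 5 = 1, and the invariant factors of ∂_1 are all 1, so H_0 = Z.
  H_1: rank ker ∂_1 − rank ∂_2 = (12 − 5) − 6 = 1, and the invariant factors of ∂_2 are all 1, so H_1 = Z.
  H_2: rank ker ∂_2 − rank ∂_3 = (6 − 6) − 0 = 0, and there is no ∂_3, so H_2 = 0.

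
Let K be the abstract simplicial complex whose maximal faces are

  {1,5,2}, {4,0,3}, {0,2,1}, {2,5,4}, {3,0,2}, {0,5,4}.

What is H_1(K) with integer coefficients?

H_1 = Z.

Fix the vertex order 0 < 1 < 2 < 3 < 4 < 5 and write every simplex with vertices in increasing order. Then dim K = 2 and the simplices of K are:

  0-simplices (6): [0], [1], [2], [3], [4], [5]
  1-simplices (12): [0,1], [0,2], [0,3], [0,4], [0,5], [1,2], [1,5], [2,3], [2,4], [2,5], [3,4], [4,5]
  2-simplices (6): [0,1,2], [0,2,3], [0,3,4], [0,4,5], [1,2,5], [2,4,5]

Hence C_0 ≅ Z^6, C_1 ≅ Z^12, C_2 ≅ Z^6.

Boundary ∂_1: C_1 → C_0 is given by ∂[p,q] = [q] − [p]. For instance
  ∂[0,5] = [5] − [0].
The 6×12 boundary matrix has rank 5 and Smith normal form diag(1,1,1,1,1).

The boundary map ∂_2: C_2 → C_1 sends each 2-simplex [p,q,r] to [q,r] − [p,r] + [p,q]. For instance
  ∂[0,4,5] = [4,5] − [0,5] + [0,4],
  ∂[0,1,2] = [1,2] − [0,2] + [0,1].
As a 12×6 matrix over Z this has rank 6, with invariant factors (1,1,1,1,1,1).

Computing H_k = (kernel of ∂_k) / (image of ∂_{k+1}):

  H_1: rank ker ∂_1 − rank ∂_2 = (12 − 5) − 6 = 1, and the invariant factors of ∂_2 are all 1, so H_1 ≅ Z.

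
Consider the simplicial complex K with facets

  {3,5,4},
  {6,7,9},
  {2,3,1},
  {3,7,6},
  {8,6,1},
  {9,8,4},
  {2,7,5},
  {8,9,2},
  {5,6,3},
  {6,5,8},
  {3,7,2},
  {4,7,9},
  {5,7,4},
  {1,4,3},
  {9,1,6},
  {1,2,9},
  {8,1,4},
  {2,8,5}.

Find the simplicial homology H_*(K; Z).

H_0 = Z,  H_1 = Z ⊕ Z_2,  H_2 = 0.

Fix the vertex order 1 < 2 < 3 < 4 < 5 < 6 < 7 < 8 < 9 and write every simplex with vertices in increasing order. Then dim K = 2 and the simplices of K are:

  0-simplices (9): [1], [2], [3], [4], [5], [6], [7], [8], [9]
  1-simplices (27): (27 of them)
  2-simplices (18): [1,2,3], [1,2,9], [1,3,4], [1,4,8], [1,6,8], [1,6,9], [2,3,7], [2,5,7], [2,5,8], [2,8,9], [3,4,5], [3,5,6], [3,6,7], [4,5,7], [4,7,9], [4,8,9], [5,6,8], [6,7,9]

so the chain groups are C_0 ≅ Z^9, C_1 ≅ Z^27, C_2 ≅ Z^18.

The boundary map ∂_1: C_1 → C_0 maps an edge to its endpoints' difference, ∂[p,q] = q − p. For instance
  ∂[4,9] = [9] − [4].
The resulting 9×27 matrix has rank 8, and its Smith normal form has invariant factors (1,1,1,1,1,1,1,1).

∂_2: C_2 → C_1 sends each 2-simplex [p,q,r] to [q,r] − [p,r] + [p,q]. For instance
  ∂[1,6,9] = [6,9] − [1,9] + [1,6],
  ∂[4,5,7] = [5,7] − [4,7] + [4,5].
As a 27×18 matrix over Z this has rank 18, with invariant factors (1,1,1,1,1,1,1,1,1,1,1,1,1,1,1,1,1,2).

Reading off H_k = ker ∂_k / im ∂_{k+1}:

  H_0: rank C_0 − rank ∂_1 = 9 − 8 = 1, and the invariant factors of ∂_1 are all 1, so H_0 ≅ Z.
  H_1: rank ker ∂_1 − rank ∂_2 = (27 − 8) − 18 = 1, and ∂_2 has invariant factor 2 > 1, so H_1 ≅ Z ⊕ Z_2.
  H_2: rank ker ∂_2 − rank ∂_3 = (18 − 18) − 0 = 0, and there is no ∂_3, so H_2 ≅ 0.

(K is a triangulation of the Klein bottle.)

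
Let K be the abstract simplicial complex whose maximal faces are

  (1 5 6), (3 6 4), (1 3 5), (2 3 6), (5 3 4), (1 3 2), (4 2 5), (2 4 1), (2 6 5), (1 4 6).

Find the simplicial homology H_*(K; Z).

Take the total order 1 < 2 < 3 < 4 < 5 < 6 on the vertex set. Then K (dimension 2) consists of the simplices:

  0-simplices (6): [1], [2], [3], [4], [5], [6]
  1-simplices (15): [1,2], [1,3], [1,4], [1,5], [1,6], [2,3], [2,4], [2,5], [2,6], [3,4], [3,5], [3,6], [4,5], [4,6], [5,6]
  2-simplices (10): [1,2,3], [1,2,4], [1,3,5], [1,4,6], [1,5,6], [2,3,6], [2,4,5], [2,5,6], [3,4,5], [3,4,6]

so the chain groups are C_0 ≅ Z^6, C_1 ≅ Z^15, C_2 ≅ Z^10.

Boundary ∂_1: C_1 → C_0 maps an edge to its endpoints' difference, ∂[p,q] = q − p. For instance
  ∂[4,5] = [5] − [4].
As a 6×15 matrix over Z this has rank 5, with invariant factors (1,1,1,1,1).

Boundary ∂_2: C_2 → C_1 sends each 2-simplex [p,q,r] to [q,r] − [p,r] + [p,q]. For instance
  ∂[1,5,6] = [5,6] − [1,6] + [1,5],
  ∂[1,2,3] = [2,3] − [1,3] + [1,2].
As a 15×10 matrix over Z this has rank 10, with invariant factors (1,1,1,1,1,1,1,1,1,2).

From H_k ≅ ker(∂_k) / im(∂_{k+1}) we obtain:

  H_0: rank C_0 − rank ∂_1 = 6 − 5 = 1, and the invariant factors of ∂_1 are all 1, so H_0 = Z.
  H_1: rank ker ∂_1 − rank ∂_2 = (15 − 5) − 10 = 0, and ∂_2 has invariant factor 2 > 1, so H_1 = Z_2.
  H_2: rank ker ∂_2 − rank ∂_3 = (10 − 10) − 0 = 0, and there is no ∂_3, so H_2 = 0.

H_0 ≅ Z,  H_1 ≅ Z_2,  H_2 = 0.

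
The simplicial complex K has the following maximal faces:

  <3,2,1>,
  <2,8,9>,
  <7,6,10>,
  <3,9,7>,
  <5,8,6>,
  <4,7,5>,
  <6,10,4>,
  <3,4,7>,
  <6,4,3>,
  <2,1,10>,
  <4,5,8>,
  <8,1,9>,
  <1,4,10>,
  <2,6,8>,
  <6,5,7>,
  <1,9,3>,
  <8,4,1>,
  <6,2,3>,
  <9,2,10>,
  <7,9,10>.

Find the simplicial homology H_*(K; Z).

H_0 = Z,  H_1 = Z × Z/2,  H_2 = 0.

Fix the vertex order 1 < 2 < 3 < 4 < 5 < 6 < 7 < 8 < 9 < 10 and write every simplex with vertices in increasing order. Then dim K = 2 and the simplices of K are:

  0-simplices (10): [1], [2], [3], [4], [5], [6], [7], [8], [9], [10]
  1-simplices (30): (30 of them)
  2-simplices (20): (20 of them)

so the chain groups are C_0 ≅ Z^10, C_1 ≅ Z^30, C_2 ≅ Z^20.

∂_1: C_1 → C_0 sends each edge [p,q] (with p < q) to q − p.
This gives a 10×30 integer matrix of rank 9; reducing to Smith normal form yields diagonal entries (1,1,1,1,1,1,1,1,1).

The boundary map ∂_2: C_2 → C_1 sends each 2-simplex [p,q,r] to [q,r] − [p,r] + [p,q]. For instance
  ∂[5,6,7] = [6,7] − [5,7] + [5,6],
  ∂[3,7,9] = [7,9] − [3,9] + [3,7].
This gives a 30×20 integer matrix of rank 20; reducing to Smith normal form yields diagonal entries (1,1,1,1,1,1,1,1,1,1,1,1,1,1,1,1,1,1,1,2).

Reading off H_k = ker ∂_k / im ∂_{k+1}:

  H_0: rank C_0 − rank ∂_1 = 10 − 9 = 1, and the invariant factors of ∂_1 are all 1, so H_0 ≅ Z.
  H_1: rank ker ∂_1 − rank ∂_2 = (30 − 9) − 20 = 1, and ∂_2 has invariant factor 2 > 1, so H_1 ≅ Z × Z/2.
  H_2: rank ker ∂_2 − rank ∂_3 = (20 − 20) − 0 = 0, and there is no ∂_3, so H_2 ≅ 0.

As a check, the Euler characteristic is 10 − 30 + 20 = 0, which agrees with 1 − 1 + 0 = 0.
(K is a triangulation of the Klein bottle.)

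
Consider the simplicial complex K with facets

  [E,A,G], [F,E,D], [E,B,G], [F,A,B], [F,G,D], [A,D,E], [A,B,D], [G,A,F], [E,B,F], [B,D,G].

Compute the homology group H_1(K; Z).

H_1 ≅ Z_2.

Fix the vertex order A < B < D < E < F < G and write every simplex with vertices in increasing order. Then dim K = 2 and the simplices of K are:

  0-simplices (6): A, B, D, E, F, G
  1-simplices (15): AB, AD, AE, AF, AG, BD, BE, BF, BG, DE, DF, DG, EF, EG, FG
  2-simplices (10): ABD, ABF, ADE, AEG, AFG, BDG, BEF, BEG, DEF, DFG

Hence C_0 ≅ Z^6, C_1 ≅ Z^15, C_2 ≅ Z^10.

Boundary ∂_1: C_1 → C_0 sends each edge [p,q] (with p < q) to q − p.
As a 6×15 matrix over Z this has rank 5, with invariant factors (1,1,1,1,1).

Boundary ∂_2: C_2 → C_1 acts by ∂[p,q,r] = [q,r] − [p,r] + [p,q]. For instance
  ∂BEF = EF − BF + BE,
  ∂ABD = BD − AD + AB.
As a 15×10 matrix over Z this has rank 10, with invariant factors (1,1,1,1,1,1,1,1,1,2).

From H_k ≅ ker(∂_k) / im(∂_{k+1}) we obtain:

  H_1: rank ker ∂_1 − rank ∂_2 = (15 − 5) − 10 = 0, and ∂_2 has invariant factor 2 > 1, so H_1 ≅ Z_2.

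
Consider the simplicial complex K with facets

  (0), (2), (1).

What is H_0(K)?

We work with the vertex ordering 0 < 1 < 2. The simplices of K, each written with vertices in increasing order, are:

  0-simplices (3): [0], [1], [2]

so the chain groups are C_0 ≅ Z^3.

Now H_k = ker ∂_k / im ∂_{k+1}, so:

  H_0: rank C_0 − rank ∂_1 = 3 − 0 = 3, and there is no ∂_1, so H_0 = Z^3.

(K is a triangulation of a set of 3 points.)

H_0 = Z^3.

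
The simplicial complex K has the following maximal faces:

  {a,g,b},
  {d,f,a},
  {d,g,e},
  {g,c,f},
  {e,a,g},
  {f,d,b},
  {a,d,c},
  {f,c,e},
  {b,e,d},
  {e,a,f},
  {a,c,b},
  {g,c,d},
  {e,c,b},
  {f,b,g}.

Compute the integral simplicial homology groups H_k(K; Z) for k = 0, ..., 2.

H_0 ≅ Z,  H_1 ≅ Z^2,  H_2 ≅ Z.

Order the vertices as a < b < c < d < e < f < g. Listing each simplex with vertices in this order, K has dimension 2 with simplices:

  0-simplices (7): a, b, c, d, e, f, g
  1-simplices (21): ab, ac, ad, ae, af, ag, bc, bd, be, bf, bg, cd, ce, cf, cg, de, df, dg, ef, eg, fg
  2-simplices (14): abc, abg, acd, adf, aef, aeg, bce, bde, bdf, bfg, cdg, cef, cfg, deg

giving chain groups C_0 ≅ Z^7, C_1 ≅ Z^21, C_2 ≅ Z^14.

Boundary ∂_1: C_1 → C_0 is given by ∂[p,q] = [q] − [p]. For instance
  ∂fg = g − f.
The resulting 7×21 matrix has rank 6, and its Smith normal form has invariant factors (1,1,1,1,1,1).

Boundary ∂_2: C_2 → C_1 sends each 2-simplex [p,q,r] to [q,r] − [p,r] + [p,q]. For instance
  ∂bdf = df − bf + bd,
  ∂cdg = dg − cg + cd.
As a 21×14 matrix over Z this has rank 13, with invariant factors (1,1,1,1,1,1,1,1,1,1,1,1,1).

Reading off H_k = ker ∂_k / im ∂_{k+1}:

  H_0: rank C_0 − rank ∂_1 = 7 − 6 = 1, and the invariant factors of ∂_1 are all 1, so H_0 ≅ Z.
  H_1: rank ker ∂_1 − rank ∂_2 = (21 − 6) − 13 = 2, and the invariant factors of ∂_2 are all 1, so H_1 ≅ Z^2.
  H_2: rank ker ∂_2 − rank ∂_3 = (14 − 13) − 0 = 1, and there is no ∂_3, so H_2 ≅ Z.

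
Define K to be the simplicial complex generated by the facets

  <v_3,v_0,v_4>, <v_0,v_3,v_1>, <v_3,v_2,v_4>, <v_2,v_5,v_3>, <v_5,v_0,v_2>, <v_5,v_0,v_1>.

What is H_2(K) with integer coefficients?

H_2 = 0.

Order the vertices as v_0 < v_1 < v_2 < v_3 < v_4 < v_5. Listing each simplex with vertices in this order, K has dimension 2 with simplices:

  0-simplices (6): [v_0], [v_1], [v_2], [v_3], [v_4], [v_5]
  1-simplices (12): [v_0,v_1], [v_0,v_2], [v_0,v_3], [v_0,v_4], [v_0,v_5], [v_1,v_3], [v_1,v_5], [v_2,v_3], [v_2,v_4], [v_2,v_5], [v_3,v_4], [v_3,v_5]
  2-simplices (6): [v_0,v_1,v_3], [v_0,v_1,v_5], [v_0,v_2,v_5], [v_0,v_3,v_4], [v_2,v_3,v_4], [v_2,v_3,v_5]

Hence C_0 ≅ Z^6, C_1 ≅ Z^12, C_2 ≅ Z^6.

The boundary map ∂_1: C_1 → C_0 is given by ∂[p,q] = [q] − [p]. For instance
  ∂[v_0,v_3] = [v_3] − [v_0].
This gives a 6×12 integer matrix of rank 5; reducing to Smith normal form yields diagonal entries (1,1,1,1,1).

Boundary ∂_2: C_2 → C_1 maps a triangle to the signed sum of its edges. For instance
  ∂[v_0,v_1,v_5] = [v_1,v_5] − [v_0,v_5] + [v_0,v_1],
  ∂[v_0,v_2,v_5] = [v_2,v_5] − [v_0,v_5] + [v_0,v_2].
The resulting 12×6 matrix has rank 6, and its Smith normal form has invariant factors (1,1,1,1,1,1).

Now H_k = ker ∂_k / im ∂_{k+1}, so:

  H_2: rank ker ∂_2 − rank ∂_3 = (6 − 6) − 0 = 0, and there is no ∂_3, so H_2 = 0.

(K is a triangulation of the cylinder S^1 x I.)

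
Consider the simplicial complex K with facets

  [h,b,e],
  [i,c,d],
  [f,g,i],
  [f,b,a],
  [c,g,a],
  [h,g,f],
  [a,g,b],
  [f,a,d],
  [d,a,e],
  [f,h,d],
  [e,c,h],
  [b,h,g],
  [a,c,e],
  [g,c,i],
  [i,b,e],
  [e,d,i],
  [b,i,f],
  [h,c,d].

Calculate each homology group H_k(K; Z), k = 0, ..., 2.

We work with the vertex ordering a < b < c < d < e < f < g < h < i. The simplices of K, each written with vertices in increasing order, are:

  0-simplices (9): a, b, c, d, e, f, g, h, i
  1-simplices (27): ab, ac, ad, ae, af, ag, be, bf, bg, bh, bi, cd, ce, cg, ch, ci, de, df, dh, di, eh, ei, fg, fh, fi, gh, gi
  2-simplices (18): abf, abg, ace, acg, ade, adf, beh, bei, bfi, bgh, cdh, cdi, ceh, cgi, dei, dfh, fgh, fgi

Hence C_0 ≅ Z^9, C_1 ≅ Z^27, C_2 ≅ Z^18.

Boundary ∂_1: C_1 → C_0 maps an edge to its endpoints' difference, ∂[p,q] = q − p.
This gives a 9×27 integer matrix of rank 8; reducing to Smith normal form yields diagonal entries (1,1,1,1,1,1,1,1).

∂_2: C_2 → C_1 maps a triangle to the signed sum of its edges. For instance
  ∂dei = ei − di + de,
  ∂cgi = gi − ci + cg.
This gives a 27×18 integer matrix of rank 18; reducing to Smith normal form yields diagonal entries (1,1,1,1,1,1,1,1,1,1,1,1,1,1,1,1,1,2).

Computing H_k = (kernel of ∂_k) / (image of ∂_{k+1}):

  H_0: rank C_0 − rank ∂_1 = 9 − 8 = 1, and the invariant factors of ∂_1 are all 1, so H_0 ≅ Z.
  H_1: rank ker ∂_1 − rank ∂_2 = (27 − 8) − 18 = 1, and ∂_2 has invariant factor 2 > 1, so H_1 ≅ Z ⊕ Z_2.
  H_2: rank ker ∂_2 − rank ∂_3 = (18 − 18) − 0 = 0, and there is no ∂_3, so H_2 ≅ 0.

H_0 = Z,  H_1 = Z ⊕ Z_2,  H_2 = 0.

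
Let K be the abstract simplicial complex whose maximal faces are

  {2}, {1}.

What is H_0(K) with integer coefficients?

We work with the vertex ordering 1 < 2. The simplices of K, each written with vertices in increasing order, are:

  0-simplices (2): [1], [2]

so the chain groups are C_0 ≅ Z^2.

Now H_k = ker ∂_k / im ∂_{k+1}, so:

  H_0: rank C_0 − rank ∂_1 = 2 − 0 = 2, and there is no ∂_1, so H_0 = Z^2.

H_0 = Z^2.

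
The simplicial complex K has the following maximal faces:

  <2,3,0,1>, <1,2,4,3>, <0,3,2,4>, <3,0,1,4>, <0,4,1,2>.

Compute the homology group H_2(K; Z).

Fix the vertex order 0 < 1 < 2 < 3 < 4 and write every simplex with vertices in increasing order. Then dim K = 3 and the simplices of K are:

  0-simplices (5): [0], [1], [2], [3], [4]
  1-simplices (10): [0,1], [0,2], [0,3], [0,4], [1,2], [1,3], [1,4], [2,3], [2,4], [3,4]
  2-simplices (10): [0,1,2], [0,1,3], [0,1,4], [0,2,3], [0,2,4], [0,3,4], [1,2,3], [1,2,4], [1,3,4], [2,3,4]
  3-simplices (5): [0,1,2,3], [0,1,2,4], [0,1,3,4], [0,2,3,4], [1,2,3,4]

giving chain groups C_0 ≅ Z^5, C_1 ≅ Z^10, C_2 ≅ Z^10, C_3 ≅ Z^5.

Boundary ∂_1: C_1 → C_0 is given by ∂[p,q] = [q] − [p].
This gives a 5×10 integer matrix of rank 4; reducing to Smith normal form yields diagonal entries (1,1,1,1).

∂_2: C_2 → C_1 sends each 2-simplex [p,q,r] to [q,r] − [p,r] + [p,q]. For instance
  ∂[0,1,3] = [1,3] − [0,3] + [0,1],
  ∂[0,1,2] = [1,2] − [0,2] + [0,1].
This gives a 10×10 integer matrix of rank 6; reducing to Smith normal form yields diagonal entries (1,1,1,1,1,1).

Boundary ∂_3: C_3 → C_2 sends each 3-simplex σ to the alternating sum Σ_i (−1)^i (σ with its i-th vertex removed). For instance
  ∂[0,1,2,4] = [1,2,4] − [0,2,4] + [0,1,4] − [0,1,2],
  ∂[0,2,3,4] = [2,3,4] − [0,3,4] + [0,2,4] − [0,2,3].
The 10×5 boundary matrix has rank 4 and Smith normal form diag(1,1,1,1).

Computing H_k = (kernel of ∂_k) / (image of ∂_{k+1}):

  H_2: rank ker ∂_2 − rank ∂_3 = (10 − 6) − 4 = 0, and the invariant factors of ∂_3 are all 1, so H_2 ≅ 0.

H_2 ≅ 0.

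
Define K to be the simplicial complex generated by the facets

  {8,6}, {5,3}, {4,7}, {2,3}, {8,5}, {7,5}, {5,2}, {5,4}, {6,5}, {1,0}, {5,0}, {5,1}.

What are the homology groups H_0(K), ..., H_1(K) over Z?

Take the total order 0 < 1 < 2 < 3 < 4 < 5 < 6 < 7 < 8 on the vertex set. Then K (dimension 1) consists of the simplices:

  0-simplices (9): [0], [1], [2], [3], [4], [5], [6], [7], [8]
  1-simplices (12): [0,1], [0,5], [1,5], [2,3], [2,5], [3,5], [4,5], [4,7], [5,6], [5,7], [5,8], [6,8]

giving chain groups C_0 ≅ Z^9, C_1 ≅ Z^12.

Boundary ∂_1: C_1 → C_0 is given by ∂[p,q] = [q] − [p].
As a 9×12 matrix over Z this has rank 8, with invariant factors (1,1,1,1,1,1,1,1).

Computing H_k = (kernel of ∂_k) / (image of ∂_{k+1}):

  H_0: rank C_0 − rank ∂_1 = 9 − 8 = 1, and the invariant factors of ∂_1 are all 1, so H_0 = Z.
  H_1: rank ker ∂_1 − rank ∂_2 = (12 − 8) − 0 = 4, and there is no ∂_2, so H_1 = Z^4.

As a check, the Euler characteristic is 9 − 12 = -3, which agrees with 1 − 4 = -3.
(K is a triangulation of a wedge of 4 circles.)

H_0 = Z,  H_1 = Z^4.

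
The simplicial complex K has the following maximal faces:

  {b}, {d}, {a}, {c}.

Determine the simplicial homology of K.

H_0 ≅ Z^4.

Fix the vertex order a < b < c < d and write every simplex with vertices in increasing order. Then dim K = 0 and the simplices of K are:

  0-simplices (4): a, b, c, d

giving chain groups C_0 ≅ Z^4.

From H_k ≅ ker(∂_k) / im(∂_{k+1}) we obtain:

  H_0: rank C_0 − rank ∂_1 = 4 − 0 = 4, and there is no ∂_1, so H_0 = Z^4.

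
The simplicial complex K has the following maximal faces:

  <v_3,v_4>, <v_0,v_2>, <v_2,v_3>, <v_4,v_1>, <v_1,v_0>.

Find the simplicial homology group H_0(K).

H_0 ≅ Z.

Take the total order v_0 < v_1 < v_2 < v_3 < v_4 on the vertex set. Then K (dimension 1) consists of the simplices:

  0-simplices (5): [v_0], [v_1], [v_2], [v_3], [v_4]
  1-simplices (5): [v_0,v_1], [v_0,v_2], [v_1,v_4], [v_2,v_3], [v_3,v_4]

so the chain groups are C_0 ≅ Z^5, C_1 ≅ Z^5.

The boundary map ∂_1: C_1 → C_0 maps an edge to its endpoints' difference, ∂[p,q] = q − p.
The resulting 5×5 matrix has rank 4, and its Smith normal form has invariant factors (1,1,1,1).

Reading off H_k = ker ∂_k / im ∂_{k+1}:

  H_0: rank C_0 − rank ∂_1 = 5 − 4 = 1, and the invariant factors of ∂_1 are all 1, so H_0 ≅ Z.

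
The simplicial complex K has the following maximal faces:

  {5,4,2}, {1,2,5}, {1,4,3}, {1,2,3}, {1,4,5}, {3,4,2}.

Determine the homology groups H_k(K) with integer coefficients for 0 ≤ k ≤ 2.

K has 5 vertices, 9 edges, 6 triangles.
rank ∂_0 = 0, rank ∂_1 = 4 ⇒ b_0 = 5 − 0 − 4 = 1; all invariant factors of ∂_1 are 1 so no torsion. So H_0 = Z.
rank ∂_1 = 4, rank ∂_2 = 5 ⇒ b_1 = 9 − 4 − 5 = 0; all invariant factors of ∂_2 are 1 so no torsion. So H_1 = 0.
rank ∂_2 = 5, rank ∂_3 = 0 ⇒ b_2 = 6 − 5 − 0 = 1. So H_2 = Z.

H_0 ≅ Z,  H_1 = 0,  H_2 ≅ Z.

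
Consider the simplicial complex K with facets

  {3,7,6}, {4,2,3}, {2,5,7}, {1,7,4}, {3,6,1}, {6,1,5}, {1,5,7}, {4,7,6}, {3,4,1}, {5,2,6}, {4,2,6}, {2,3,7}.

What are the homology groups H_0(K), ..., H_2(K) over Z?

Take the total order 1 < 2 < 3 < 4 < 5 < 6 < 7 on the vertex set. Then K (dimension 2) consists of the simplices:

  0-simplices (7): [1], [2], [3], [4], [5], [6], [7]
  1-simplices (18): [1,3], [1,4], [1,5], [1,6], [1,7], [2,3], [2,4], [2,5], [2,6], [2,7], [3,4], [3,6], [3,7], [4,6], [4,7], [5,6], [5,7], [6,7]
  2-simplices (12): [1,3,4], [1,3,6], [1,4,7], [1,5,6], [1,5,7], [2,3,4], [2,3,7], [2,4,6], [2,5,6], [2,5,7], [3,6,7], [4,6,7]

so the chain groups are C_0 ≅ Z^7, C_1 ≅ Z^18, C_2 ≅ Z^12.

Boundary ∂_1: C_1 → C_0 is given by ∂[p,q] = [q] − [p].
The resulting 7×18 matrix has rank 6, and its Smith normal form has invariant factors (1,1,1,1,1,1).

Boundary ∂_2: C_2 → C_1 maps a triangle to the signed sum of its edges. For instance
  ∂[2,5,7] = [5,7] − [2,7] + [2,5],
  ∂[2,5,6] = [5,6] − [2,6] + [2,5].
The 18×12 boundary matrix has rank 12 and Smith normal form diag(1,1,1,1,1,1,1,1,1,1,1,2).

Now H_k = ker ∂_k / im ∂_{k+1}, so:

  H_0: rank C_0 − rank ∂_1 = 7 − 6 = 1, and the invariant factors of ∂_1 are all 1, so H_0 = Z.
  H_1: rank ker ∂_1 − rank ∂_2 = (18 − 6) − 12 = 0, and ∂_2 has invariant factor 2 > 1, so H_1 = Z/2.
  H_2: rank ker ∂_2 − rank ∂_3 = (12 − 12) − 0 = 0, and there is no ∂_3, so H_2 = 0.

(K is a triangulation of the real projective plane RP^2.)

H_0 ≅ Z,  H_1 ≅ Z/2,  H_2 = 0.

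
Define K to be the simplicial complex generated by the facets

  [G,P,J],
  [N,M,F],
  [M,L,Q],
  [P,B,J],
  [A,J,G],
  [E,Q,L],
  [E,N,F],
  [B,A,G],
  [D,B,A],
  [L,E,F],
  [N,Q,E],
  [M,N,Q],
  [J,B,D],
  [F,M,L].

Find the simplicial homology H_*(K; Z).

Order the vertices as A < B < D < E < F < G < J < L < M < N < P < Q. Listing each simplex with vertices in this order, K has dimension 2 with simplices:

  0-simplices (12): A, B, D, E, F, G, J, L, M, N, P, Q
  1-simplices (24): AB, AD, AG, AJ, BD, BG, BJ, BP, DJ, EF, EL, EN, EQ, FL, FM, FN, GJ, GP, JP, LM, LQ, MN, MQ, NQ
  2-simplices (14): ABD, ABG, AGJ, BDJ, BJP, EFL, EFN, ELQ, ENQ, FLM, FMN, GJP, LMQ, MNQ

giving chain groups C_0 ≅ Z^12, C_1 ≅ Z^24, C_2 ≅ Z^14.

The boundary map ∂_1: C_1 → C_0 maps an edge to its endpoints' difference, ∂[p,q] = q − p. For instance
  ∂GJ = J − G.
This gives a 12×24 integer matrix of rank 10; reducing to Smith normal form yields diagonal entries (1,1,1,1,1,1,1,1,1,1).

∂_2: C_2 → C_1 sends each 2-simplex [p,q,r] to [q,r] − [p,r] + [p,q]. For instance
  ∂EFN = FN − EN + EF,
  ∂ENQ = NQ − EQ + EN.
The resulting 24×14 matrix has rank 13, and its Smith normal form has invariant factors (1,1,1,1,1,1,1,1,1,1,1,1,1).

Now H_k = ker ∂_k / im ∂_{k+1}, so:

  H_0: rank C_0 − rank ∂_1 = 12 − 10 = 2, and the invariant factors of ∂_1 are all 1, so H_0 ≅ Z^2.
  H_1: rank ker ∂_1 − rank ∂_2 = (24 − 10) − 13 = 1, and the invariant factors of ∂_2 are all 1, so H_1 ≅ Z.
  H_2: rank ker ∂_2 − rank ∂_3 = (14 − 13) − 0 = 1, and there is no ∂_3, so H_2 ≅ Z.

H_0 = Z^2,  H_1 = Z,  H_2 = Z.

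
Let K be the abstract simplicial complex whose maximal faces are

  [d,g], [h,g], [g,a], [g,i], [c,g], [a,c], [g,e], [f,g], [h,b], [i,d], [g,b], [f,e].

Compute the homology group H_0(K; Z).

H_0 = Z.

We work with the vertex ordering a < b < c < d < e < f < g < h < i. The simplices of K, each written with vertices in increasing order, are:

  0-simplices (9): a, b, c, d, e, f, g, h, i
  1-simplices (12): ac, ag, bg, bh, cg, dg, di, ef, eg, fg, gh, gi

giving chain groups C_0 ≅ Z^9, C_1 ≅ Z^12.

The boundary map ∂_1: C_1 → C_0 sends each edge [p,q] (with p < q) to q − p.
The resulting 9×12 matrix has rank 8, and its Smith normal form has invariant factors (1,1,1,1,1,1,1,1).

Now H_k = ker ∂_k / im ∂_{k+1}, so:

  H_0: rank C_0 − rank ∂_1 = 9 − 8 = 1, and the invariant factors of ∂_1 are all 1, so H_0 = Z.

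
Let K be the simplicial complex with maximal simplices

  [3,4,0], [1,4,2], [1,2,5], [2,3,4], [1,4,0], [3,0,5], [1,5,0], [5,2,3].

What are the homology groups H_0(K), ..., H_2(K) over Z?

K has 6 vertices, 12 edges, 8 triangles.
rank ∂_0 = 0, rank ∂_1 = 5 ⇒ b_0 = 6 − 0 − 5 = 1; all invariant factors of ∂_1 are 1 so no torsion. So H_0 = Z.
rank ∂_1 = 5, rank ∂_2 = 7 ⇒ b_1 = 12 − 5 − 7 = 0; all invariant factors of ∂_2 are 1 so no torsion. So H_1 = 0.
rank ∂_2 = 7, rank ∂_3 = 0 ⇒ b_2 = 8 − 7 − 0 = 1. So H_2 = Z.

H_0 = Z,  H_1 = 0,  H_2 = Z.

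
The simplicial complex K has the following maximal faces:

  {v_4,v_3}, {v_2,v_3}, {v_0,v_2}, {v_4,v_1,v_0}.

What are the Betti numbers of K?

b_0 = 1, b_1 = 1, b_2 = 0.

We work with the vertex ordering v_0 < v_1 < v_2 < v_3 < v_4. The simplices of K, each written with vertices in increasing order, are:

  0-simplices (5): [v_0], [v_1], [v_2], [v_3], [v_4]
  1-simplices (6): [v_0,v_1], [v_0,v_2], [v_0,v_4], [v_1,v_4], [v_2,v_3], [v_3,v_4]
  2-simplices (1): [v_0,v_1,v_4]

so the chain groups are C_0 ≅ Z^5, C_1 ≅ Z^6, C_2 ≅ Z^1.

Boundary ∂_1: C_1 → C_0 sends each edge [p,q] (with p < q) to q − p. For instance
  ∂[v_3,v_4] = [v_4] − [v_3].
As a 5×6 matrix over Z this has rank 4, with invariant factors (1,1,1,1).

∂_2: C_2 → C_1 sends each 2-simplex [p,q,r] to [q,r] − [p,r] + [p,q]. For instance
  ∂[v_0,v_1,v_4] = [v_1,v_4] − [v_0,v_4] + [v_0,v_1].
The resulting 6×1 matrix has rank 1, and its Smith normal form has invariant factors (1).

Computing H_k = (kernel of ∂_k) / (image of ∂_{k+1}):

  H_0: rank C_0 − rank ∂_1 = 5 − 4 = 1, and the invariant factors of ∂_1 are all 1, so H_0 = Z.
  H_1: rank ker ∂_1 − rank ∂_2 = (6 − 4) − 1 = 1, and the invariant factors of ∂_2 are all 1, so H_1 = Z.
  H_2: rank ker ∂_2 − rank ∂_3 = (1 − 1) − 0 = 0, and there is no ∂_3, so H_2 = 0.

Hence the Betti numbers are b_0 = 1, b_1 = 1, b_2 = 0.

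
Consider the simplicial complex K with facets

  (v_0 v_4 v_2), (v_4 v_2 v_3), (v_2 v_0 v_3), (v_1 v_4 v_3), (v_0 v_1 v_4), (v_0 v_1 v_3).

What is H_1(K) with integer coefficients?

K has 5 vertices, 9 edges, 6 triangles.
rank ∂_1 = 4, rank ∂_2 = 5 ⇒ b_1 = 9 − 4 − 5 = 0; all invariant factors of ∂_2 are 1 so no torsion. So H_1 ≅ 0.

H_1 ≅ 0.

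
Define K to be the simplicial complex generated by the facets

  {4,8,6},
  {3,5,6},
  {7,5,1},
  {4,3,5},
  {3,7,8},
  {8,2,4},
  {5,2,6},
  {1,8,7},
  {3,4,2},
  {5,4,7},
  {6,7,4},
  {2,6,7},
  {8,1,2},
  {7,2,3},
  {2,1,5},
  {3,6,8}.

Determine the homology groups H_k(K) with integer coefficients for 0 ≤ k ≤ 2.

H_0 ≅ Z,  H_1 ≅ Z^2,  H_2 ≅ Z.

Fix the vertex order 1 < 2 < 3 < 4 < 5 < 6 < 7 < 8 and write every simplex with vertices in increasing order. Then dim K = 2 and the simplices of K are:

  0-simplices (8): [1], [2], [3], [4], [5], [6], [7], [8]
  1-simplices (24): (24 of them)
  2-simplices (16): [1,2,5], [1,2,8], [1,5,7], [1,7,8], [2,3,4], [2,3,7], [2,4,8], [2,5,6], [2,6,7], [3,4,5], [3,5,6], [3,6,8], [3,7,8], [4,5,7], [4,6,7], [4,6,8]

Hence C_0 ≅ Z^8, C_1 ≅ Z^24, C_2 ≅ Z^16.

The boundary map ∂_1: C_1 → C_0 maps an edge to its endpoints' difference, ∂[p,q] = q − p.
The 8×24 boundary matrix has rank 7 and Smith normal form diag(1,1,1,1,1,1,1).

Boundary ∂_2: C_2 → C_1 maps a triangle to the signed sum of its edges. For instance
  ∂[3,4,5] = [4,5] − [3,5] + [3,4],
  ∂[3,6,8] = [6,8] − [3,8] + [3,6].
The 24×16 boundary matrix has rank 15 and Smith normal form diag(1,1,1,1,1,1,1,1,1,1,1,1,1,1,1).

Now H_k = ker ∂_k / im ∂_{k+1}, so:

  H_0: rank C_0 − rank ∂_1 = 8 − 7 = 1, and the invariant factors of ∂_1 are all 1, so H_0 = Z.
  H_1: rank ker ∂_1 − rank ∂_2 = (24 − 7) − 15 = 2, and the invariant factors of ∂_2 are all 1, so H_1 = Z^2.
  H_2: rank ker ∂_2 − rank ∂_3 = (16 − 15) − 0 = 1, and there is no ∂_3, so H_2 = Z.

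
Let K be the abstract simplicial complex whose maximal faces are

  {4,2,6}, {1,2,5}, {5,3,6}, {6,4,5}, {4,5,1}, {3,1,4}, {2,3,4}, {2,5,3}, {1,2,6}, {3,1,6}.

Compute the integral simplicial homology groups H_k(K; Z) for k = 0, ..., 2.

We work with the vertex ordering 1 < 2 < 3 < 4 < 5 < 6. The simplices of K, each written with vertices in increasing order, are:

  0-simplices (6): [1], [2], [3], [4], [5], [6]
  1-simplices (15): [1,2], [1,3], [1,4], [1,5], [1,6], [2,3], [2,4], [2,5], [2,6], [3,4], [3,5], [3,6], [4,5], [4,6], [5,6]
  2-simplices (10): [1,2,5], [1,2,6], [1,3,4], [1,3,6], [1,4,5], [2,3,4], [2,3,5], [2,4,6], [3,5,6], [4,5,6]

giving chain groups C_0 ≅ Z^6, C_1 ≅ Z^15, C_2 ≅ Z^10.

The boundary map ∂_1: C_1 → C_0 maps an edge to its endpoints' difference, ∂[p,q] = q − p. For instance
  ∂[4,6] = [6] − [4].
The 6×15 boundary matrix has rank 5 and Smith normal form diag(1,1,1,1,1).

The boundary map ∂_2: C_2 → C_1 sends each 2-simplex [p,q,r] to [q,r] − [p,r] + [p,q]. For instance
  ∂[2,4,6] = [4,6] − [2,6] + [2,4],
  ∂[2,3,4] = [3,4] − [2,4] + [2,3].
The resulting 15×10 matrix has rank 10, and its Smith normal form has invariant factors (1,1,1,1,1,1,1,1,1,2).

From H_k ≅ ker(∂_k) / im(∂_{k+1}) we obtain:

  H_0: rank C_0 − rank ∂_1 = 6 − 5 = 1, and the invariant factors of ∂_1 are all 1, so H_0 ≅ Z.
  H_1: rank ker ∂_1 − rank ∂_2 = (15 − 5) − 10 = 0, and ∂_2 has invariant factor 2 > 1, so H_1 ≅ Z/2.
  H_2: rank ker ∂_2 − rank ∂_3 = (10 − 10) − 0 = 0, and there is no ∂_3, so H_2 ≅ 0.

(K is a triangulation of the real projective plane RP^2.)

H_0 ≅ Z,  H_1 ≅ Z/2,  H_2 = 0.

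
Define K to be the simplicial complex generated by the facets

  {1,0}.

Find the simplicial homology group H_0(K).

Order the vertices as 0 < 1. Listing each simplex with vertices in this order, K has dimension 1 with simplices:

  0-simplices (2): [0], [1]
  1-simplices (1): [0,1]

so the chain groups are C_0 ≅ Z^2, C_1 ≅ Z^1.

∂_1: C_1 → C_0 maps an edge to its endpoints' difference, ∂[p,q] = q − p.
As a 2×1 matrix over Z this has rank 1, with invariant factors (1).

Now H_k = ker ∂_k / im ∂_{k+1}, so:

  H_0: rank C_0 − rank ∂_1 = 2 − 1 = 1, and the invariant factors of ∂_1 are all 1, so H_0 = Z.

H_0 = Z.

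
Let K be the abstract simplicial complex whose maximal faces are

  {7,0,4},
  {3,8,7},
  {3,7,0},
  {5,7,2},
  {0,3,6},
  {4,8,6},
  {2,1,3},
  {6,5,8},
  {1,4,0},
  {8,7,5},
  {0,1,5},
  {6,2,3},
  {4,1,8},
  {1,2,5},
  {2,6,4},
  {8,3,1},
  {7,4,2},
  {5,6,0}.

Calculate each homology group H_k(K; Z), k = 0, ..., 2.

H_0 ≅ Z,  H_1 ≅ Z^2,  H_2 ≅ Z.

Order the vertices as 0 < 1 < 2 < 3 < 4 < 5 < 6 < 7 < 8. Listing each simplex with vertices in this order, K has dimension 2 with simplices:

  0-simplices (9): [0], [1], [2], [3], [4], [5], [6], [7], [8]
  1-simplices (27): (27 of them)
  2-simplices (18): [0,1,4], [0,1,5], [0,3,6], [0,3,7], [0,4,7], [0,5,6], [1,2,3], [1,2,5], [1,3,8], [1,4,8], [2,3,6], [2,4,6], [2,4,7], [2,5,7], [3,7,8], [4,6,8], [5,6,8], [5,7,8]

so the chain groups are C_0 ≅ Z^9, C_1 ≅ Z^27, C_2 ≅ Z^18.

∂_1: C_1 → C_0 is given by ∂[p,q] = [q] − [p]. For instance
  ∂[4,7] = [7] − [4].
As a 9×27 matrix over Z this has rank 8, with invariant factors (1,1,1,1,1,1,1,1).

∂_2: C_2 → C_1 sends each 2-simplex [p,q,r] to [q,r] − [p,r] + [p,q]. For instance
  ∂[1,4,8] = [4,8] − [1,8] + [1,4],
  ∂[1,2,3] = [2,3] − [1,3] + [1,2].
As a 27×18 matrix over Z this has rank 17, with invariant factors (1,1,1,1,1,1,1,1,1,1,1,1,1,1,1,1,1).

Reading off H_k = ker ∂_k / im ∂_{k+1}:

  H_0: rank C_0 − rank ∂_1 = 9 − 8 = 1, and the invariant factors of ∂_1 are all 1, so H_0 = Z.
  H_1: rank ker ∂_1 − rank ∂_2 = (27 − 8) − 17 = 2, and the invariant factors of ∂_2 are all 1, so H_1 = Z^2.
  H_2: rank ker ∂_2 − rank ∂_3 = (18 − 17) − 0 = 1, and there is no ∂_3, so H_2 = Z.

As a check, the Euler characteristic is 9 − 27 + 18 = 0, which agrees with 1 − 2 + 1 = 0.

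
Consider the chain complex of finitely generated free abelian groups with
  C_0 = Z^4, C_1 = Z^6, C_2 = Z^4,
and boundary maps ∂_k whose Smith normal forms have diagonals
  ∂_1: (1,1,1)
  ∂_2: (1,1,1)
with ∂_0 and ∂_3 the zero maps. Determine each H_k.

H_0 ≅ Z,  H_1 = 0,  H_2 ≅ Z.

H_0: b_0 = 4 − 0 − 3 = 1; torsion from ∂_1 factors > 1: none. So H_0 ≅ Z.
H_1: b_1 = 6 − 3 − 3 = 0; torsion from ∂_2 factors > 1: none. So H_1 ≅ 0.
H_2: b_2 = 4 − 3 − 0 = 1; torsion from ∂_3 factors > 1: none. So H_2 ≅ Z.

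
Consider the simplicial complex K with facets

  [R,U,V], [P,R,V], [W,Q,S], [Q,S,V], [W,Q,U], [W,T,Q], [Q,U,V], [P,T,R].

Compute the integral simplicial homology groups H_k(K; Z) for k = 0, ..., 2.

H_0 ≅ Z,  H_1 ≅ Z,  H_2 = 0.

Take the total order P < Q < R < S < T < U < V < W on the vertex set. Then K (dimension 2) consists of the simplices:

  0-simplices (8): P, Q, R, S, T, U, V, W
  1-simplices (16): PR, PT, PV, QS, QT, QU, QV, QW, RT, RU, RV, SV, SW, TW, UV, UW
  2-simplices (8): PRT, PRV, QSV, QSW, QTW, QUV, QUW, RUV

Hence C_0 ≅ Z^8, C_1 ≅ Z^16, C_2 ≅ Z^8.

The boundary map ∂_1: C_1 → C_0 is given by ∂[p,q] = [q] − [p]. For instance
  ∂QV = V − Q.
The resulting 8×16 matrix has rank 7, and its Smith normal form has invariant factors (1,1,1,1,1,1,1).

The boundary map ∂_2: C_2 → C_1 sends each 2-simplex [p,q,r] to [q,r] − [p,r] + [p,q]. For instance
  ∂PRT = RT − PT + PR,
  ∂QSW = SW − QW + QS.
As a 16×8 matrix over Z this has rank 8, with invariant factors (1,1,1,1,1,1,1,1).

Now H_k = ker ∂_k / im ∂_{k+1}, so:

  H_0: rank C_0 − rank ∂_1 = 8 − 7 = 1, and the invariant factors of ∂_1 are all 1, so H_0 ≅ Z.
  H_1: rank ker ∂_1 − rank ∂_2 = (16 − 7) − 8 = 1, and the invariant factors of ∂_2 are all 1, so H_1 ≅ Z.
  H_2: rank ker ∂_2 − rank ∂_3 = (8 − 8) − 0 = 0, and there is no ∂_3, so H_2 ≅ 0.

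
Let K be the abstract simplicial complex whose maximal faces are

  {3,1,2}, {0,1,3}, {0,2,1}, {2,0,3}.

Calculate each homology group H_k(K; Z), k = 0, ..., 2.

H_0 ≅ Z,  H_1 = 0,  H_2 ≅ Z.

Take the total order 0 < 1 < 2 < 3 on the vertex set. Then K (dimension 2) consists of the simplices:

  0-simplices (4): [0], [1], [2], [3]
  1-simplices (6): [0,1], [0,2], [0,3], [1,2], [1,3], [2,3]
  2-simplices (4): [0,1,2], [0,1,3], [0,2,3], [1,2,3]

Hence C_0 ≅ Z^4, C_1 ≅ Z^6, C_2 ≅ Z^4.

∂_1: C_1 → C_0 sends each edge [p,q] (with p < q) to q − p.
The resulting 4×6 matrix has rank 3, and its Smith normal form has invariant factors (1,1,1).

Boundary ∂_2: C_2 → C_1 acts by ∂[p,q,r] = [q,r] − [p,r] + [p,q]. For instance
  ∂[0,1,2] = [1,2] − [0,2] + [0,1],
  ∂[1,2,3] = [2,3] − [1,3] + [1,2].
The resulting 6×4 matrix has rank 3, and its Smith normal form has invariant factors (1,1,1).

From H_k ≅ ker(∂_k) / im(∂_{k+1}) we obtain:

  H_0: rank C_0 − rank ∂_1 = 4 − 3 = 1, and the invariant factors of ∂_1 are all 1, so H_0 ≅ Z.
  H_1: rank ker ∂_1 − rank ∂_2 = (6 − 3) − 3 = 0, and the invariant factors of ∂_2 are all 1, so H_1 ≅ 0.
  H_2: rank ker ∂_2 − rank ∂_3 = (4 − 3) − 0 = 1, and there is no ∂_3, so H_2 ≅ Z.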